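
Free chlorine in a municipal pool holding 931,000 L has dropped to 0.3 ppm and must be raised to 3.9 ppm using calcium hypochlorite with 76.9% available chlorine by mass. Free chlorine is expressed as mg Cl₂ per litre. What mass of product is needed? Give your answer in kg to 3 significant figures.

Chlorine deficit: 3.9 − 0.3 = 3.6 ppm = 3.6 mg/L as Cl₂.
Cl₂ equivalent needed: 3.6 mg/L × 931,000 L = 3,352,000 mg = 3352 g.
Product at 76.9% available chlorine: 3352 / 0.769 = 4358 g.

4.36 kg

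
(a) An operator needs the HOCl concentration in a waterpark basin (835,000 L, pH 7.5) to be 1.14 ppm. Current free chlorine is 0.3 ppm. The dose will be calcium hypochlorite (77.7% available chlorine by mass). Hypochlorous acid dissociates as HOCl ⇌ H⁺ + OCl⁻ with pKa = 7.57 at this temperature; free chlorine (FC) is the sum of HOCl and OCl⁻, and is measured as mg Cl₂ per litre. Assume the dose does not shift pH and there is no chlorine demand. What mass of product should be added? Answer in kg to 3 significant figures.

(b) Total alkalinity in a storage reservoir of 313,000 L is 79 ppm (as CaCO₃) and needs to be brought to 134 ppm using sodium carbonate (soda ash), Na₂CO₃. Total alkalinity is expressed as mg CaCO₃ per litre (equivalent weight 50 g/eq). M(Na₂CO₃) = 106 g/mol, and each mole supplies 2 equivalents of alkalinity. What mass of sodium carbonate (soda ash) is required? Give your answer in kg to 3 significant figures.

(a) [OCl⁻]/[HOCl] = 10^(pH − pKa) = 10^(7.5 − 7.57) = 0.8511; fraction as HOCl = 1/(1 + 0.8511) = 0.5402.
(a) Free chlorine required for 1.14 ppm HOCl: 1.14 / 0.5402 = 2.11 ppm.
(a) FC to add: 2.11 − 0.3 = 1.81 mg/L as Cl₂.
(a) Cl₂ equivalent: 1.81 mg/L × 835,000 L = 1512 g.
(a) Product at 77.7% available Cl: 1512 / 0.777 = 1945 g.

(b) Alkalinity to add: (134 − 79) = 55 mg/L as CaCO₃ × 313,000 L = 17,220 g as CaCO₃.
(b) Equivalents: 17,220 g ÷ 50 g/eq = 344.3 eq.
(b) Each mole of Na₂CO₃ supplies 2 eq, so 344.3 / 2 = 172.2 mol.
(b) Mass: 172.2 mol × 106 g/mol = 18,250 g.

(a) 1.95 kg; (b) 18.2 kg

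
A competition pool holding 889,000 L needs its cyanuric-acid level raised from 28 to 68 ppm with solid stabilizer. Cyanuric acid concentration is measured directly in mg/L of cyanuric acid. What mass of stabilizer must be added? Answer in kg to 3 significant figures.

35.6 kg

CYA to add: (68 − 28) = 40 mg/L × 889,000 L = 35,560 g cyanuric acid.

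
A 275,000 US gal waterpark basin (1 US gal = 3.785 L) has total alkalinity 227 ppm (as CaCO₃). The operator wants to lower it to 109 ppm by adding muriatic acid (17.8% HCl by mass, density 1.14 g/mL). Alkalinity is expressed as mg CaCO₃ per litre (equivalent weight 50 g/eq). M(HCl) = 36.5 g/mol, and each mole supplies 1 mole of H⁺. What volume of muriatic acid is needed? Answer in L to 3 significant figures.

442 L

Volume: 275,000 US gal × 3.785 L/gal = 1,040,875 L.
Alkalinity to neutralize: (227 − 109) = 118 mg/L as CaCO₃ × 1,040,875 L = 122,800 g as CaCO₃.
Equivalents of H⁺ required: 122,800 ÷ 50 g/eq = 2456 eq = 2456 mol HCl.
Mass of HCl: 2456 × 36.5 = 89,660 g.
Mass of 17.8% solution: 89,660 / 0.178 = 503,700 g.
Volume: 503,700 g ÷ 1.14 g/mL = 441,900 mL.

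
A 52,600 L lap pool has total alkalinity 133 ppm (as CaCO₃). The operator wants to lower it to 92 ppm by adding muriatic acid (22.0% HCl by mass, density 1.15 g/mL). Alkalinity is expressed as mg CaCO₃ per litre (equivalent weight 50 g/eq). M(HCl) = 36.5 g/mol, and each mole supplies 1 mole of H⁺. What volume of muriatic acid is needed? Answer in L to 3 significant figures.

6.22 L

Alkalinity to neutralize: (133 − 92) = 41 mg/L as CaCO₃ × 52,600 L = 2157 g as CaCO₃.
Equivalents of H⁺ required: 2157 ÷ 50 g/eq = 43.13 eq = 43.13 mol HCl.
Mass of HCl: 43.13 × 36.5 = 1574 g.
Mass of 22.0% solution: 1574 / 0.22 = 7156 g.
Volume: 7156 g ÷ 1.15 g/mL = 6223 mL.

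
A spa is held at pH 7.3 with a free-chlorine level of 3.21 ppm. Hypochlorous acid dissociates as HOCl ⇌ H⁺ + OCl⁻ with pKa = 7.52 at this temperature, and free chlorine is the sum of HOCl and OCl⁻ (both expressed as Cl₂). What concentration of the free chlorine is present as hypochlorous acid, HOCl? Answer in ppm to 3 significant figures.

2.00 ppm

[OCl⁻]/[HOCl] = 10^(pH − pKa) = 10^(7.3 − 7.52) = 10^-0.22 = 0.6026.
Fraction as HOCl = 1 / (1 + 0.6026) = 0.624.
HOCl = 0.624 × 3.21 ppm = 2.003 ppm.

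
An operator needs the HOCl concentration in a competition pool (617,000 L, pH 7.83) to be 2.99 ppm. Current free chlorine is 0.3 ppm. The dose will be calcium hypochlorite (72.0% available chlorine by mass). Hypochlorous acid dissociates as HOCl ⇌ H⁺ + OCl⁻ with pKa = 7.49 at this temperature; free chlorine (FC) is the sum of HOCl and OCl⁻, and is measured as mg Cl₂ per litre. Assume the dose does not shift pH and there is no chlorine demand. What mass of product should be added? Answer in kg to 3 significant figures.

[OCl⁻]/[HOCl] = 10^(pH − pKa) = 10^(7.83 − 7.49) = 2.188; fraction as HOCl = 1/(1 + 2.188) = 0.3137.
Free chlorine required for 2.99 ppm HOCl: 2.99 / 0.3137 = 9.531 ppm.
FC to add: 9.531 − 0.3 = 9.231 mg/L as Cl₂.
Cl₂ equivalent: 9.231 mg/L × 617,000 L = 5696 g.
Product at 72.0% available Cl: 5696 / 0.72 = 7911 g.

7.91 kg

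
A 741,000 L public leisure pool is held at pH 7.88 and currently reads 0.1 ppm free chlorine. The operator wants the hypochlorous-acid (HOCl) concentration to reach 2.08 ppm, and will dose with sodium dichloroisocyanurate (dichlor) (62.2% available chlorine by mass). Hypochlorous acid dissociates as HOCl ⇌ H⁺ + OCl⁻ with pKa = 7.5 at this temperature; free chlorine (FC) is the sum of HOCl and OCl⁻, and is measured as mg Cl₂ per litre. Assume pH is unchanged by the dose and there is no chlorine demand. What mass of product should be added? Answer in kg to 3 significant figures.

[OCl⁻]/[HOCl] = 10^(pH − pKa) = 10^(7.88 − 7.5) = 2.399; fraction as HOCl = 1/(1 + 2.399) = 0.2942.
Free chlorine required for 2.08 ppm HOCl: 2.08 / 0.2942 = 7.07 ppm.
FC to add: 7.07 − 0.1 = 6.97 mg/L as Cl₂.
Cl₂ equivalent: 6.97 mg/L × 741,000 L = 5164 g.
Product at 62.2% available Cl: 5164 / 0.622 = 8303 g.

8.30 kg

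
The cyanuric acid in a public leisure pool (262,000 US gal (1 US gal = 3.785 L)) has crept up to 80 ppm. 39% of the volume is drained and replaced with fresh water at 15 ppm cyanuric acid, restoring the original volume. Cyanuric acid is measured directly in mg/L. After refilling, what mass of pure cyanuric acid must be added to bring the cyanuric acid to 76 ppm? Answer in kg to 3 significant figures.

Volume: 262,000 US gal × 3.785 L/gal = 991,670 L.
After draining 39% and refilling: 80 × 0.61 + 15 × 0.39 = 54.65 ppm.
Deficit to target: 76 − 54.65 = 21.35 mg/L.
Mass: 21.35 mg/L × 991,670 L = 21,170 g cyanuric acid.

21.2 kg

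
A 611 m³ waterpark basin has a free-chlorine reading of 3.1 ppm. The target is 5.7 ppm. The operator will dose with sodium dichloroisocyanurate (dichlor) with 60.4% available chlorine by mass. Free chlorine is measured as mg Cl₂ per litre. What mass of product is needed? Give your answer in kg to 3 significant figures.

Volume: 611 m³ = 611,000 L.
Chlorine deficit: 5.7 − 3.1 = 2.6 ppm = 2.6 mg/L as Cl₂.
Cl₂ equivalent needed: 2.6 mg/L × 611,000 L = 1,589,000 mg = 1589 g.
Product at 60.4% available chlorine: 1589 / 0.604 = 2630 g.

2.63 kg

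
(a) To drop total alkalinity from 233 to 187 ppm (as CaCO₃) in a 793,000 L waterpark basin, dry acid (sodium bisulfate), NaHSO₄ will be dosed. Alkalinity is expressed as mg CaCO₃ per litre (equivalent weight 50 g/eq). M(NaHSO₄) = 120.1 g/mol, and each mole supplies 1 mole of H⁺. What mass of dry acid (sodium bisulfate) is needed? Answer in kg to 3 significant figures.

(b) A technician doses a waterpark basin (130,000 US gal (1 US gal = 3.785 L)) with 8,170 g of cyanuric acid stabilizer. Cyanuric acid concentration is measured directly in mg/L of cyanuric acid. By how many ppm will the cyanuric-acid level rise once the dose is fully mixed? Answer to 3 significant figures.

(a) 87.6 kg; (b) 16.6 ppm

(a) Alkalinity to neutralize: (233 − 187) = 46 mg/L as CaCO₃ × 793,000 L = 36,480 g as CaCO₃.
(a) Equivalents of H⁺ required: 36,480 ÷ 50 g/eq = 729.6 eq = 729.6 mol NaHSO₄.
(a) Mass of NaHSO₄: 729.6 × 120.1 = 87,620 g.

(b) Volume: 130,000 US gal × 3.785 L/gal = 492,050 L.
(b) Rise: 8,170 g / 492,050 L × 1000 = 16.6 mg/L.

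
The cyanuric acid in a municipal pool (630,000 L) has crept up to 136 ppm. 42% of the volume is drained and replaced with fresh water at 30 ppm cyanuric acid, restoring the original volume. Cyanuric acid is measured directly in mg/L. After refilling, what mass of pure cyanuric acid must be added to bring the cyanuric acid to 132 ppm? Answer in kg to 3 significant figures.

25.5 kg

After draining 42% and refilling: 136 × 0.58 + 30 × 0.42 = 91.48 ppm.
Deficit to target: 132 − 91.48 = 40.52 mg/L.
Mass: 40.52 mg/L × 630,000 L = 25,530 g cyanuric acid.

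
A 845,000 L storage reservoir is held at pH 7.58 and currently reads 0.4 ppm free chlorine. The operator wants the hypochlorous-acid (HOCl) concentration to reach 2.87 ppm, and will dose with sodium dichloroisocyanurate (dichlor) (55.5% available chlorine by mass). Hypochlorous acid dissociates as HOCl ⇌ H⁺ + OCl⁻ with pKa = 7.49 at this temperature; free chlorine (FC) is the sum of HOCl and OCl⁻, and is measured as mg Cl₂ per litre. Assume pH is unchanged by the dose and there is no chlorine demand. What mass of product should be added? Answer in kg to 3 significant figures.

9.14 kg

[OCl⁻]/[HOCl] = 10^(pH − pKa) = 10^(7.58 − 7.49) = 1.23; fraction as HOCl = 1/(1 + 1.23) = 0.4484.
Free chlorine required for 2.87 ppm HOCl: 2.87 / 0.4484 = 6.401 ppm.
FC to add: 6.401 − 0.4 = 6.001 mg/L as Cl₂.
Cl₂ equivalent: 6.001 mg/L × 845,000 L = 5071 g.
Product at 55.5% available Cl: 5071 / 0.555 = 9136 g.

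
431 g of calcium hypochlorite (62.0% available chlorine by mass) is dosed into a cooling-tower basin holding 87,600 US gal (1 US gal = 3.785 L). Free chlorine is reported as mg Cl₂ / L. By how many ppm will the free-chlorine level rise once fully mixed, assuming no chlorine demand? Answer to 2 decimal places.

0.81 ppm

Volume: 87,600 US gal × 3.785 L/gal = 331,566 L.
Available chlorine delivered: 431 g × 0.62 = 267.2 g as Cl₂.
Concentration rise: 267.2 g / 331,566 L = 0.8059 mg/L = 0.81 ppm.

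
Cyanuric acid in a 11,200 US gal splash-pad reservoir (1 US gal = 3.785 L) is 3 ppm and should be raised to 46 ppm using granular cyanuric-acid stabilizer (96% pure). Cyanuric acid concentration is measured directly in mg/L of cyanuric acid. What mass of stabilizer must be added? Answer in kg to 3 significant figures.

1.90 kg

Volume: 11,200 US gal × 3.785 L/gal = 42,392 L.
CYA to add: (46 − 3) = 43 mg/L × 42,392 L = 1823 g cyanuric acid.
At 96% purity: 1823 / 0.96 = 1899 g product.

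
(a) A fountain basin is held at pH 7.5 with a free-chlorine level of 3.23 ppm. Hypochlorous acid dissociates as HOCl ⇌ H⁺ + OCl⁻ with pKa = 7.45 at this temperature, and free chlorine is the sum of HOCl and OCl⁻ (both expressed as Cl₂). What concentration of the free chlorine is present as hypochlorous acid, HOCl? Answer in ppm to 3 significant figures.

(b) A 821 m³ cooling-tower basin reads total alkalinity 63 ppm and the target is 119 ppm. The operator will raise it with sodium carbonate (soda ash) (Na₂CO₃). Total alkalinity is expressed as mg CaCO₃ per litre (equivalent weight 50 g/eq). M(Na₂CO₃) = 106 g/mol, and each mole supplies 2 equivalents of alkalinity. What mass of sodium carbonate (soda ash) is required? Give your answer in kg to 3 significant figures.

(a) [OCl⁻]/[HOCl] = 10^(pH − pKa) = 10^(7.5 − 7.45) = 10^0.05 = 1.122.
(a) Fraction as HOCl = 1 / (1 + 1.122) = 0.4712.
(a) HOCl = 0.4712 × 3.23 ppm = 1.522 ppm.

(b) Volume: 821 m³ = 821,000 L.
(b) Alkalinity to add: (119 − 63) = 56 mg/L as CaCO₃ × 821,000 L = 45,980 g as CaCO₃.
(b) Equivalents: 45,980 g ÷ 50 g/eq = 919.5 eq.
(b) Each mole of Na₂CO₃ supplies 2 eq, so 919.5 / 2 = 459.8 mol.
(b) Mass: 459.8 mol × 106 g/mol = 48,730 g.

(a) 1.52 ppm; (b) 48.7 kg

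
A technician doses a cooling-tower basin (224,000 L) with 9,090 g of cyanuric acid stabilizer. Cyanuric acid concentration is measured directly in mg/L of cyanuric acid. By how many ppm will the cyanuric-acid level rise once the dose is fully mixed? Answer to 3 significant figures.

Rise: 9,090 g / 224,000 L × 1000 = 40.58 mg/L.

40.6 ppm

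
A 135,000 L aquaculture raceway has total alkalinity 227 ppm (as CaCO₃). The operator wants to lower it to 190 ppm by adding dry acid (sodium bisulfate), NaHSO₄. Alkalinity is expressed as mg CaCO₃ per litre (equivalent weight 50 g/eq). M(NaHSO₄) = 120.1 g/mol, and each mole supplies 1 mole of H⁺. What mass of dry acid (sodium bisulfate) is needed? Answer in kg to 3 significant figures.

12.0 kg

Alkalinity to neutralize: (227 − 190) = 37 mg/L as CaCO₃ × 135,000 L = 4995 g as CaCO₃.
Equivalents of H⁺ required: 4995 ÷ 50 g/eq = 99.9 eq = 99.9 mol NaHSO₄.
Mass of NaHSO₄: 99.9 × 120.1 = 12,000 g.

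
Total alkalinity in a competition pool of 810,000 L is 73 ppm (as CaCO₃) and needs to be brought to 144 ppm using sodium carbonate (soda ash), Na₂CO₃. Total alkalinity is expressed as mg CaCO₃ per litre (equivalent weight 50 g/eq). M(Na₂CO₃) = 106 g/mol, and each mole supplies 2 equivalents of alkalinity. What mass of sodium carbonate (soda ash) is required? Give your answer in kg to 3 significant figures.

Alkalinity to add: (144 − 73) = 71 mg/L as CaCO₃ × 810,000 L = 57,510 g as CaCO₃.
Equivalents: 57,510 g ÷ 50 g/eq = 1150 eq.
Each mole of Na₂CO₃ supplies 2 eq, so 1150 / 2 = 575.1 mol.
Mass: 575.1 mol × 106 g/mol = 60,960 g.

61.0 kg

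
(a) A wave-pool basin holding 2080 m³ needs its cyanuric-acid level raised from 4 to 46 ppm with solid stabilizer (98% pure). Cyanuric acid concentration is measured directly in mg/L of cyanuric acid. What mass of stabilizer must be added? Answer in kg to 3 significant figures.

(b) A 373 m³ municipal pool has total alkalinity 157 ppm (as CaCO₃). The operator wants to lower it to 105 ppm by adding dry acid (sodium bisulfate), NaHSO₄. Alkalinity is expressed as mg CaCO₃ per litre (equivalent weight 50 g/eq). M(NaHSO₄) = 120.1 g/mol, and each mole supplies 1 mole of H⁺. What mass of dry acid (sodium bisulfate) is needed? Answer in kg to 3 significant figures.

(a) Volume: 2080 m³ = 2,080,000 L.
(a) CYA to add: (46 − 4) = 42 mg/L × 2,080,000 L = 87,360 g cyanuric acid.
(a) At 98% purity: 87,360 / 0.98 = 89,140 g product.

(b) Volume: 373 m³ = 373,000 L.
(b) Alkalinity to neutralize: (157 − 105) = 52 mg/L as CaCO₃ × 373,000 L = 19,400 g as CaCO₃.
(b) Equivalents of H⁺ required: 19,400 ÷ 50 g/eq = 387.9 eq = 387.9 mol NaHSO₄.
(b) Mass of NaHSO₄: 387.9 × 120.1 = 46,590 g.

(a) 89.1 kg; (b) 46.6 kg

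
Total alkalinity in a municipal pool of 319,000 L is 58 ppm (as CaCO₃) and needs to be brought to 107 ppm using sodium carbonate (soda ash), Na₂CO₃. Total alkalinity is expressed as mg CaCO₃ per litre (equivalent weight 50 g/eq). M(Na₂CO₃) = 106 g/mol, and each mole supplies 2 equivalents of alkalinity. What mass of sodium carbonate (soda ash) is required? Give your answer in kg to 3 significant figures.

Alkalinity to add: (107 − 58) = 49 mg/L as CaCO₃ × 319,000 L = 15,630 g as CaCO₃.
Equivalents: 15,630 g ÷ 50 g/eq = 312.6 eq.
Each mole of Na₂CO₃ supplies 2 eq, so 312.6 / 2 = 156.3 mol.
Mass: 156.3 mol × 106 g/mol = 16,570 g.

16.6 kg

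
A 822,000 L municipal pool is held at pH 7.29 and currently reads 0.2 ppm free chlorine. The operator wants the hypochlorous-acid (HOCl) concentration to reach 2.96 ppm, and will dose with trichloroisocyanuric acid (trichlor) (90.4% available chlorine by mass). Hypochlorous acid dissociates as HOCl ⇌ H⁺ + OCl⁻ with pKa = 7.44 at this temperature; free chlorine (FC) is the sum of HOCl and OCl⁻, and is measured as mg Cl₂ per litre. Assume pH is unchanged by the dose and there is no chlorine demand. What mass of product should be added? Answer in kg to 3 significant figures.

[OCl⁻]/[HOCl] = 10^(pH − pKa) = 10^(7.29 − 7.44) = 0.7079; fraction as HOCl = 1/(1 + 0.7079) = 0.5855.
Free chlorine required for 2.96 ppm HOCl: 2.96 / 0.5855 = 5.056 ppm.
FC to add: 5.056 − 0.2 = 4.856 mg/L as Cl₂.
Cl₂ equivalent: 4.856 mg/L × 822,000 L = 3991 g.
Product at 90.4% available Cl: 3991 / 0.904 = 4415 g.

4.42 kg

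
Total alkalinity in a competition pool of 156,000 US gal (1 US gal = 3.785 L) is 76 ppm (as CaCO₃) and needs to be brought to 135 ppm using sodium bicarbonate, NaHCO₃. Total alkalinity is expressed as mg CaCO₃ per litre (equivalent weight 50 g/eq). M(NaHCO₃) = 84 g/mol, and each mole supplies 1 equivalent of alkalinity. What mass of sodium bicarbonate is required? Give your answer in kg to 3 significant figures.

58.5 kg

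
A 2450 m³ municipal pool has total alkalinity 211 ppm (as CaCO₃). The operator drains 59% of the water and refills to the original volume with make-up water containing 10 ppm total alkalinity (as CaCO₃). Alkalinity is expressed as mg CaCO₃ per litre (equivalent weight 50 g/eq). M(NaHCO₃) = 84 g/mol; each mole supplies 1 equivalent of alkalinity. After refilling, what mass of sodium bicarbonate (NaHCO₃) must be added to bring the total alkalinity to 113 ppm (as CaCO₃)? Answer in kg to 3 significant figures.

Volume: 2450 m³ = 2,450,000 L.
After draining 59% and refilling: 211 × 0.41 + 10 × 0.59 = 92.41 ppm.
Deficit to target: 113 − 92.41 = 20.59 mg/L.
As CaCO₃: 20.59 mg/L × 2,450,000 L = 50,450 g; ÷ 50 g/eq ÷ 1 = 1009 mol NaHCO₃.
Mass: 1009 × 84 = 84,750 g.

84.7 kg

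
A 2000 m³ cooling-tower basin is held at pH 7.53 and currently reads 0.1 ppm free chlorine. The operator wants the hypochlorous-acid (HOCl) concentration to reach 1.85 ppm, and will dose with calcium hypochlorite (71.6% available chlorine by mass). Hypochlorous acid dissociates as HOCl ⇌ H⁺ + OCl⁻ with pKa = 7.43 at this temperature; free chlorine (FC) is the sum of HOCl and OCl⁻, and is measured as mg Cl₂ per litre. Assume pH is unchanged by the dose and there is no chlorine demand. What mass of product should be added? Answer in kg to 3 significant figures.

Volume: 2000 m³ = 2,000,000 L.
[OCl⁻]/[HOCl] = 10^(pH − pKa) = 10^(7.53 − 7.43) = 1.259; fraction as HOCl = 1/(1 + 1.259) = 0.4427.
Free chlorine required for 1.85 ppm HOCl: 1.85 / 0.4427 = 4.179 ppm.
FC to add: 4.179 − 0.1 = 4.079 mg/L as Cl₂.
Cl₂ equivalent: 4.079 mg/L × 2,000,000 L = 8158 g.
Product at 71.6% available Cl: 8158 / 0.716 = 11,390 g.

11.4 kg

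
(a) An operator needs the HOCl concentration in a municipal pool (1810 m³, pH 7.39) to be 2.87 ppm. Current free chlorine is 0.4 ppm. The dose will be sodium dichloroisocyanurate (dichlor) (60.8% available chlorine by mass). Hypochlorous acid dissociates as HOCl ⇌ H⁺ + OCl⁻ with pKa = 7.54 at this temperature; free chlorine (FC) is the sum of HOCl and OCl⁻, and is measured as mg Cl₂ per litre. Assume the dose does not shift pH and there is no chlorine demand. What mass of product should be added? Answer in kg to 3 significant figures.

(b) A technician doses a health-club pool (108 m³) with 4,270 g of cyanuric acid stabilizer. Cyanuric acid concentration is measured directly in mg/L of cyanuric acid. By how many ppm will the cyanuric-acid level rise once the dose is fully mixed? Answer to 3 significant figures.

(a) 13.4 kg; (b) 39.5 ppm

(a) Volume: 1810 m³ = 1,810,000 L.
(a) [OCl⁻]/[HOCl] = 10^(pH − pKa) = 10^(7.39 − 7.54) = 0.7079; fraction as HOCl = 1/(1 + 0.7079) = 0.5855.
(a) Free chlorine required for 2.87 ppm HOCl: 2.87 / 0.5855 = 4.902 ppm.
(a) FC to add: 4.902 − 0.4 = 4.502 mg/L as Cl₂.
(a) Cl₂ equivalent: 4.502 mg/L × 1,810,000 L = 8148 g.
(a) Product at 60.8% available Cl: 8148 / 0.608 = 13,400 g.

(b) Volume: 108 m³ = 108,000 L.
(b) Rise: 4,270 g / 108,000 L × 1000 = 39.54 mg/L.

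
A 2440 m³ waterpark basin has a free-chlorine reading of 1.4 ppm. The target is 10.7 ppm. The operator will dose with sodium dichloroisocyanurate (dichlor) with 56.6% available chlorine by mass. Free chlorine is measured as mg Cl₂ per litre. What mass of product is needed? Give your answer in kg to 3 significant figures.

40.1 kg

Volume: 2440 m³ = 2,440,000 L.
Chlorine deficit: 10.7 − 1.4 = 9.3 ppm = 9.3 mg/L as Cl₂.
Cl₂ equivalent needed: 9.3 mg/L × 2,440,000 L = 22,690,000 mg = 22,690 g.
Product at 56.6% available chlorine: 22,690 / 0.566 = 40,090 g.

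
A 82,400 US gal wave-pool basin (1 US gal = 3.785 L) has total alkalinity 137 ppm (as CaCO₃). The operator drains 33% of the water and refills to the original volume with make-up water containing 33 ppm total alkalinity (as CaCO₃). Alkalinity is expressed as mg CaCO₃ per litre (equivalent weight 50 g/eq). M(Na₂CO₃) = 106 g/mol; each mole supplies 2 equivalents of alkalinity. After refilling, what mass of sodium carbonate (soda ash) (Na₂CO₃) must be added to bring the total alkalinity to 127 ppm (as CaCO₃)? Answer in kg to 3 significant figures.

Volume: 82,400 US gal × 3.785 L/gal = 311,884 L.
After draining 33% and refilling: 137 × 0.67 + 33 × 0.33 = 102.68 ppm.
Deficit to target: 127 − 102.68 = 24.32 mg/L.
As CaCO₃: 24.32 mg/L × 311,884 L = 7585 g; ÷ 50 g/eq ÷ 2 = 75.85 mol Na₂CO₃.
Mass: 75.85 × 106 = 8040 g.

8.04 kg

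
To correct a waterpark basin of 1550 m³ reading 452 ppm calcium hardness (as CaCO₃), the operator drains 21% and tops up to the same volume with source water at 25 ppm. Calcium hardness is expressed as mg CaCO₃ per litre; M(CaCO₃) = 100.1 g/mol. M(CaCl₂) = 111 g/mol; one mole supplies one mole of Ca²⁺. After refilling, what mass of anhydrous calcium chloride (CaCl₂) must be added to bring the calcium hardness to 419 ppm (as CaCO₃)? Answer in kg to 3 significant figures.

Volume: 1550 m³ = 1,550,000 L.
After draining 21% and refilling: 452 × 0.79 + 25 × 0.21 = 362.33 ppm.
Deficit to target: 419 − 362.33 = 56.67 mg/L.
As CaCO₃: 56.67 mg/L × 1,550,000 L = 87,840 g; ÷ 100.1 = 877.5 mol Ca²⁺.
Mass: 877.5 × 111 = 97,400 g.

97.4 kg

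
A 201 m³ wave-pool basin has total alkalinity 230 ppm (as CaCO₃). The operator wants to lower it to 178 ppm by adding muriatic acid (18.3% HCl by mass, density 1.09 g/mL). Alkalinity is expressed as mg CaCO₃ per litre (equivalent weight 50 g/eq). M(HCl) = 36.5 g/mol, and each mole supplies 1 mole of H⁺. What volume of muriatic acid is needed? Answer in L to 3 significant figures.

38.3 L

Volume: 201 m³ = 201,000 L.
Alkalinity to neutralize: (230 − 178) = 52 mg/L as CaCO₃ × 201,000 L = 10,450 g as CaCO₃.
Equivalents of H⁺ required: 10,450 ÷ 50 g/eq = 209 eq = 209 mol HCl.
Mass of HCl: 209 × 36.5 = 7630 g.
Mass of 18.3% solution: 7630 / 0.183 = 41,690 g.
Volume: 41,690 g ÷ 1.09 g/mL = 38,250 mL.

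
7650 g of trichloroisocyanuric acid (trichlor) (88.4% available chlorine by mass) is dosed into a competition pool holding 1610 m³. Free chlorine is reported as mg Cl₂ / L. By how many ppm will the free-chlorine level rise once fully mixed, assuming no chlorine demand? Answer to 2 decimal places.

Volume: 1610 m³ = 1,610,000 L.
Available chlorine delivered: 7650 g × 0.884 = 6763 g as Cl₂.
Concentration rise: 6763 g / 1,610,000 L = 4.2 mg/L = 4.20 ppm.

4.20 ppm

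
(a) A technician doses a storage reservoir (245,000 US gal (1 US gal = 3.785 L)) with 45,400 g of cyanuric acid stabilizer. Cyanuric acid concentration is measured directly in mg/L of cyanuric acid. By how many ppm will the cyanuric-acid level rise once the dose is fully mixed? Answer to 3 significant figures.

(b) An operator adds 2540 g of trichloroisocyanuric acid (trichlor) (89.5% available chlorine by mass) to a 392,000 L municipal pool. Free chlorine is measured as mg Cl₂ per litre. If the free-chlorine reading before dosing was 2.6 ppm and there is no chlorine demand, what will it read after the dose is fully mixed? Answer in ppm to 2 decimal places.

(a) Volume: 245,000 US gal × 3.785 L/gal = 927,325 L.
(a) Rise: 45,400 g / 927,325 L × 1000 = 48.96 mg/L.

(b) Available chlorine delivered: 2540 g × 0.895 = 2273 g as Cl₂.
(b) Concentration rise: 2273 g / 392,000 L = 5.799 mg/L = 5.80 ppm.
(b) Final FC: 2.6 + 5.80 = 8.40 ppm.

(a) 49.0 ppm; (b) 8.40 ppm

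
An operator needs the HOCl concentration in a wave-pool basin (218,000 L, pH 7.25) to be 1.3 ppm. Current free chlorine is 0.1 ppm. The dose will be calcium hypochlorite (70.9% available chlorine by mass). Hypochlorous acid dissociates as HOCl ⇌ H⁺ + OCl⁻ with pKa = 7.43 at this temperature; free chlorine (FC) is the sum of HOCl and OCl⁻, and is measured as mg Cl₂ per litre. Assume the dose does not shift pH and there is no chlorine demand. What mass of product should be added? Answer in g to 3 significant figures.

[OCl⁻]/[HOCl] = 10^(pH − pKa) = 10^(7.25 − 7.43) = 0.6607; fraction as HOCl = 1/(1 + 0.6607) = 0.6022.
Free chlorine required for 1.3 ppm HOCl: 1.3 / 0.6022 = 2.159 ppm.
FC to add: 2.159 − 0.1 = 2.059 mg/L as Cl₂.
Cl₂ equivalent: 2.059 mg/L × 218,000 L = 448.8 g.
Product at 70.9% available Cl: 448.8 / 0.709 = 633.1 g.

633 g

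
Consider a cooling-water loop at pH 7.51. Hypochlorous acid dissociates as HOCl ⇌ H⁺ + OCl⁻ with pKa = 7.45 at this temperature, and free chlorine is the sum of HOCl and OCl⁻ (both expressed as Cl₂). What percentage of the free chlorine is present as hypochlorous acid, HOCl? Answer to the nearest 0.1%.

46.6%

[OCl⁻]/[HOCl] = 10^(pH − pKa) = 10^(7.51 − 7.45) = 10^0.06 = 1.148.
Fraction as HOCl = 1 / (1 + 1.148) = 0.4655.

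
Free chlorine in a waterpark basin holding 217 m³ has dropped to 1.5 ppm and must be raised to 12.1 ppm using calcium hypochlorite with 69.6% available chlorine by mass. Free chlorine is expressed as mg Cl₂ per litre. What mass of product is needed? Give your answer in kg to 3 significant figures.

Volume: 217 m³ = 217,000 L.
Chlorine deficit: 12.1 − 1.5 = 10.6 ppm = 10.6 mg/L as Cl₂.
Cl₂ equivalent needed: 10.6 mg/L × 217,000 L = 2,300,000 mg = 2300 g.
Product at 69.6% available chlorine: 2300 / 0.696 = 3305 g.

3.30 kg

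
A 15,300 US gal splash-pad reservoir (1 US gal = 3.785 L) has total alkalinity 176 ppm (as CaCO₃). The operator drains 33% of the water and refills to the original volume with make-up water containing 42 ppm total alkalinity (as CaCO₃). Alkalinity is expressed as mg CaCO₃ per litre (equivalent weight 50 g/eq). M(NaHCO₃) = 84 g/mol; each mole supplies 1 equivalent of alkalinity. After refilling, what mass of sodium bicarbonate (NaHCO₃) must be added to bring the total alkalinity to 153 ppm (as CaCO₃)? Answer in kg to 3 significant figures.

2.06 kg

Volume: 15,300 US gal × 3.785 L/gal = 57,910 L.
After draining 33% and refilling: 176 × 0.67 + 42 × 0.33 = 131.78 ppm.
Deficit to target: 153 − 131.78 = 21.22 mg/L.
As CaCO₃: 21.22 mg/L × 57,910 L = 1229 g; ÷ 50 g/eq ÷ 1 = 24.58 mol NaHCO₃.
Mass: 24.58 × 84 = 2064 g.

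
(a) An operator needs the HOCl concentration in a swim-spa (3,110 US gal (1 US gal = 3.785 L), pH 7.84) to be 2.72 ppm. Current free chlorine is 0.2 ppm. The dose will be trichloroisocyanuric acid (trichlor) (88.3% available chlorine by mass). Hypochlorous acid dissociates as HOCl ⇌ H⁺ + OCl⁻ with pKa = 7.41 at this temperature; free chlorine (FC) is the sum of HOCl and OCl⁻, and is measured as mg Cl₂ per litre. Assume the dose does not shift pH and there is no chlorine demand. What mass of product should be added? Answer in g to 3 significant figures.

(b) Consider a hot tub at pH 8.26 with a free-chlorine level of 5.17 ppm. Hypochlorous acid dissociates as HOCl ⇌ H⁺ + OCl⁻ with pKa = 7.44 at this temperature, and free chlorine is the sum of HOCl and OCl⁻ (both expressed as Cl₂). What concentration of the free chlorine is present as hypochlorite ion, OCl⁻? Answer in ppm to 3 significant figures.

(a) 131 g; (b) 4.49 ppm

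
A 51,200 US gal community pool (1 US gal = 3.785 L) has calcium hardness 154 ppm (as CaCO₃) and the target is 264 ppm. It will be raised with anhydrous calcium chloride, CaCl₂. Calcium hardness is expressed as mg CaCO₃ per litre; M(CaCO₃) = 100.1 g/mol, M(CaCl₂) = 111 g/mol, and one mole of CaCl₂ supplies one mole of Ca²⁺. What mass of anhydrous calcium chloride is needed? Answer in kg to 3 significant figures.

Volume: 51,200 US gal × 3.785 L/gal = 193,792 L.
Hardness to add: (264 − 154) = 110 mg/L as CaCO₃ × 193,792 L = 21,320 g as CaCO₃.
Moles of Ca²⁺ (1 mol Ca²⁺ ≡ 1 mol CaCO₃): 21,320 / 100.1 g/mol = 213 mol.
Mass of CaCl₂: 213 × 111 = 23,640 g.

23.6 kg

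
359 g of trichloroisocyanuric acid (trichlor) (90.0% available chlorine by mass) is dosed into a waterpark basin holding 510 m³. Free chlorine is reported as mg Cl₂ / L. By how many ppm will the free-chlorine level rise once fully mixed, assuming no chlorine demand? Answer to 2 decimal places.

Volume: 510 m³ = 510,000 L.
Available chlorine delivered: 359 g × 0.9 = 323.1 g as Cl₂.
Concentration rise: 323.1 g / 510,000 L = 0.6335 mg/L = 0.63 ppm.

0.63 ppm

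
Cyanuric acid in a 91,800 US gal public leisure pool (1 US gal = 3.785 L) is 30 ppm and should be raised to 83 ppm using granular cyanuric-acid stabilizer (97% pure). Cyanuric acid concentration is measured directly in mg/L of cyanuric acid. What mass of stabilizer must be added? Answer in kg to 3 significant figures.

Volume: 91,800 US gal × 3.785 L/gal = 347,463 L.
CYA to add: (83 − 30) = 53 mg/L × 347,463 L = 18,420 g cyanuric acid.
At 97% purity: 18,420 / 0.97 = 18,990 g product.

19.0 kg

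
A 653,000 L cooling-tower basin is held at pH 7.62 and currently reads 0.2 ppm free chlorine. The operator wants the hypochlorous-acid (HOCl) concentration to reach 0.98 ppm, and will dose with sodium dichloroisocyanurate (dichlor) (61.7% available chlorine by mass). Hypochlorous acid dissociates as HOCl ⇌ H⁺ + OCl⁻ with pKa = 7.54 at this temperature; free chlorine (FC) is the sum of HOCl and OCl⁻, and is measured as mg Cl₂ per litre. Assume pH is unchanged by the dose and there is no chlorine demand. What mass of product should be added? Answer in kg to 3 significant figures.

2.07 kg

[OCl⁻]/[HOCl] = 10^(pH − pKa) = 10^(7.62 − 7.54) = 1.202; fraction as HOCl = 1/(1 + 1.202) = 0.4541.
Free chlorine required for 0.98 ppm HOCl: 0.98 / 0.4541 = 2.158 ppm.
FC to add: 2.158 − 0.2 = 1.958 mg/L as Cl₂.
Cl₂ equivalent: 1.958 mg/L × 653,000 L = 1279 g.
Product at 61.7% available Cl: 1279 / 0.617 = 2072 g.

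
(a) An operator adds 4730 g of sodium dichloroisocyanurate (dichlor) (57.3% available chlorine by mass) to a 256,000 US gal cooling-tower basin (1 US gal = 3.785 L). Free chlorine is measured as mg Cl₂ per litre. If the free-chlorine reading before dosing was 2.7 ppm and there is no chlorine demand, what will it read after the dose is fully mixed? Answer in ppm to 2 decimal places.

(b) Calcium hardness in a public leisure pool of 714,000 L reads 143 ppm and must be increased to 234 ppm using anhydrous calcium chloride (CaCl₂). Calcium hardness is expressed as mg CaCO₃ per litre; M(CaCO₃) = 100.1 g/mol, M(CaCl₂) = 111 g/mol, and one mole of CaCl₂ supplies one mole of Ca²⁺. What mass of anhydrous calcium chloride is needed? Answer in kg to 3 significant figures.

(a) 5.50 ppm; (b) 72.0 kg

(a) Volume: 256,000 US gal × 3.785 L/gal = 968,960 L.
(a) Available chlorine delivered: 4730 g × 0.573 = 2710 g as Cl₂.
(a) Concentration rise: 2710 g / 968,960 L = 2.797 mg/L = 2.80 ppm.
(a) Final FC: 2.7 + 2.80 = 5.50 ppm.

(b) Hardness to add: (234 − 143) = 91 mg/L as CaCO₃ × 714,000 L = 64,970 g as CaCO₃.
(b) Moles of Ca²⁺ (1 mol Ca²⁺ ≡ 1 mol CaCO₃): 64,970 / 100.1 g/mol = 649.1 mol.
(b) Mass of CaCl₂: 649.1 × 111 = 72,050 g.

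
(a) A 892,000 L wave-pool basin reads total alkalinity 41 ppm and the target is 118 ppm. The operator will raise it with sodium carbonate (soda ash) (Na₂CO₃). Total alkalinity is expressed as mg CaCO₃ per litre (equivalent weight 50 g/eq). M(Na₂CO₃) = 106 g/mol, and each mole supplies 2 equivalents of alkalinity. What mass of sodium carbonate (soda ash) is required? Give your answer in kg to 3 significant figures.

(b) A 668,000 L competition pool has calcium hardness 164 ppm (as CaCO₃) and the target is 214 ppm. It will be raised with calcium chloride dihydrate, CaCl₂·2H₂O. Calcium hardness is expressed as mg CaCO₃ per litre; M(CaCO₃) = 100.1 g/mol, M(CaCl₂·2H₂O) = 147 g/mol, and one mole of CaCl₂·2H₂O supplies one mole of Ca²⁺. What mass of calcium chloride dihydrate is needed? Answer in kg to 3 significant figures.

(a) 72.8 kg; (b) 49.0 kg

(a) Alkalinity to add: (118 − 41) = 77 mg/L as CaCO₃ × 892,000 L = 68,680 g as CaCO₃.
(a) Equivalents: 68,680 g ÷ 50 g/eq = 1374 eq.
(a) Each mole of Na₂CO₃ supplies 2 eq, so 1374 / 2 = 686.8 mol.
(a) Mass: 686.8 mol × 106 g/mol = 72,810 g.

(b) Hardness to add: (214 − 164) = 50 mg/L as CaCO₃ × 668,000 L = 33,400 g as CaCO₃.
(b) Moles of Ca²⁺ (1 mol Ca²⁺ ≡ 1 mol CaCO₃): 33,400 / 100.1 g/mol = 333.7 mol.
(b) Mass of CaCl₂·2H₂O: 333.7 × 147 = 49,050 g.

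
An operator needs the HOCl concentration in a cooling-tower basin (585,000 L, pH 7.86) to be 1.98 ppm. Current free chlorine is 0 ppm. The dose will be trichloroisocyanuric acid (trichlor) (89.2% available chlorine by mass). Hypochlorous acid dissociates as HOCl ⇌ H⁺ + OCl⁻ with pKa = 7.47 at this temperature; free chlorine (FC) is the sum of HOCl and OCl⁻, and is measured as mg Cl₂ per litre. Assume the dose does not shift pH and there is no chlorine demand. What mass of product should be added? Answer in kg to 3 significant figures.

4.49 kg

[OCl⁻]/[HOCl] = 10^(pH − pKa) = 10^(7.86 − 7.47) = 2.455; fraction as HOCl = 1/(1 + 2.455) = 0.2895.
Free chlorine required for 1.98 ppm HOCl: 1.98 / 0.2895 = 6.84 ppm.
FC to add: 6.84 − 0 = 6.84 mg/L as Cl₂.
Cl₂ equivalent: 6.84 mg/L × 585,000 L = 4002 g.
Product at 89.2% available Cl: 4002 / 0.892 = 4486 g.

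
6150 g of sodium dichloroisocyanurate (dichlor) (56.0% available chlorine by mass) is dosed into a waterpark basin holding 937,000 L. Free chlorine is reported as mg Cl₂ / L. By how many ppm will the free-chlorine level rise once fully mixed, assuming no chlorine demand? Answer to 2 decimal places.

Available chlorine delivered: 6150 g × 0.56 = 3444 g as Cl₂.
Concentration rise: 3444 g / 937,000 L = 3.676 mg/L = 3.68 ppm.

3.68 ppm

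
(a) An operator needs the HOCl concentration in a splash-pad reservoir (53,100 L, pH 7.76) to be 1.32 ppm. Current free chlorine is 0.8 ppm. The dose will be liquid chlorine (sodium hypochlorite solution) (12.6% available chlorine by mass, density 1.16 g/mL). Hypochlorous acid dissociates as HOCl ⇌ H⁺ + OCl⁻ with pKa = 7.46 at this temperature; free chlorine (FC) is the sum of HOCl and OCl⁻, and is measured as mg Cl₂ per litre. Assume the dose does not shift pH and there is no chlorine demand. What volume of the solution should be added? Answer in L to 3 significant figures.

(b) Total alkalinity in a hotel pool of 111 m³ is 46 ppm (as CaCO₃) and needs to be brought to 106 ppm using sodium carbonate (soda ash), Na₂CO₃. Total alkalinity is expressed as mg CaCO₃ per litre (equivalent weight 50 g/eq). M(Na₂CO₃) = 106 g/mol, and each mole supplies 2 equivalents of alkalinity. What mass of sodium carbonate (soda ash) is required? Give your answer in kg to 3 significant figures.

(a) 1.15 L; (b) 7.06 kg

(a) [OCl⁻]/[HOCl] = 10^(pH − pKa) = 10^(7.76 − 7.46) = 1.995; fraction as HOCl = 1/(1 + 1.995) = 0.3339.
(a) Free chlorine required for 1.32 ppm HOCl: 1.32 / 0.3339 = 3.954 ppm.
(a) FC to add: 3.954 − 0.8 = 3.154 mg/L as Cl₂.
(a) Cl₂ equivalent: 3.154 mg/L × 53,100 L = 167.5 g.
(a) Product at 12.6% available Cl: 167.5 / 0.126 = 1329 g.
(a) Volume: 1329 g ÷ 1.16 g/mL = 1146 mL.

(b) Volume: 111 m³ = 111,000 L.
(b) Alkalinity to add: (106 − 46) = 60 mg/L as CaCO₃ × 111,000 L = 6660 g as CaCO₃.
(b) Equivalents: 6660 g ÷ 50 g/eq = 133.2 eq.
(b) Each mole of Na₂CO₃ supplies 2 eq, so 133.2 / 2 = 66.6 mol.
(b) Mass: 66.6 mol × 106 g/mol = 7060 g.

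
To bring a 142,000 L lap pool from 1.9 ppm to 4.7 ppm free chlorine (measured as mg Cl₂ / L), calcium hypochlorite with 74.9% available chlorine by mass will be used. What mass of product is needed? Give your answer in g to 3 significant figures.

531 g

Chlorine deficit: 4.7 − 1.9 = 2.8 ppm = 2.8 mg/L as Cl₂.
Cl₂ equivalent needed: 2.8 mg/L × 142,000 L = 397,600 mg = 397.6 g.
Product at 74.9% available chlorine: 397.6 / 0.749 = 530.8 g.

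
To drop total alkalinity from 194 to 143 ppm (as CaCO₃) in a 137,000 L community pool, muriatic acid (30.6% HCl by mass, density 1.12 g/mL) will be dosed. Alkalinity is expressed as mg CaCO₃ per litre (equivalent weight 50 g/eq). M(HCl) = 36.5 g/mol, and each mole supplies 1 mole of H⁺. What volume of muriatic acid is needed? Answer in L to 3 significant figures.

14.9 L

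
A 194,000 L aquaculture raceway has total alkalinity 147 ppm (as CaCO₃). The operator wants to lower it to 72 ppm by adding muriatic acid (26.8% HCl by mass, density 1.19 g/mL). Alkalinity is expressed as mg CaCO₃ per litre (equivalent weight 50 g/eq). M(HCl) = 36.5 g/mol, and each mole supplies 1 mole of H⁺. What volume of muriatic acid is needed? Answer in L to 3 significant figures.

Alkalinity to neutralize: (147 − 72) = 75 mg/L as CaCO₃ × 194,000 L = 14,550 g as CaCO₃.
Equivalents of H⁺ required: 14,550 ÷ 50 g/eq = 291 eq = 291 mol HCl.
Mass of HCl: 291 × 36.5 = 10,620 g.
Mass of 26.8% solution: 10,620 / 0.268 = 39,630 g.
Volume: 39,630 g ÷ 1.19 g/mL = 33,300 mL.

33.3 L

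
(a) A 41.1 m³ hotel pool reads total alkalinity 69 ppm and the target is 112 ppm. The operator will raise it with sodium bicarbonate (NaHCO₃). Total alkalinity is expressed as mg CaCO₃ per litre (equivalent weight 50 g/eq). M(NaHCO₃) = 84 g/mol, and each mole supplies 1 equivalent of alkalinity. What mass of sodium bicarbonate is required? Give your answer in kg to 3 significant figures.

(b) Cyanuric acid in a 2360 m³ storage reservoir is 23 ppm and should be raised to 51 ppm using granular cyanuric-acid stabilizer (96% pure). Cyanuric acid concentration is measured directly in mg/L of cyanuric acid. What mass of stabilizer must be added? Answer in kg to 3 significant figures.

(a) Volume: 41.1 m³ = 41,100 L.
(a) Alkalinity to add: (112 − 69) = 43 mg/L as CaCO₃ × 41,100 L = 1767 g as CaCO₃.
(a) Equivalents: 1767 g ÷ 50 g/eq = 35.35 eq.
(a) NaHCO₃ supplies 1 eq per mole → 35.35 mol.
(a) Mass: 35.35 mol × 84 g/mol = 2969 g.

(b) Volume: 2360 m³ = 2,360,000 L.
(b) CYA to add: (51 − 23) = 28 mg/L × 2,360,000 L = 66,080 g cyanuric acid.
(b) At 96% purity: 66,080 / 0.96 = 68,830 g product.

(a) 2.97 kg; (b) 68.8 kg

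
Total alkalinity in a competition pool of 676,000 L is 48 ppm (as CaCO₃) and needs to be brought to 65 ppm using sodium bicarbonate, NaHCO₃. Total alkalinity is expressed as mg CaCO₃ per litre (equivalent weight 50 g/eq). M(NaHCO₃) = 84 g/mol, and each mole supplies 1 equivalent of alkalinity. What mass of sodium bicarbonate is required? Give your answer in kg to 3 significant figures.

19.3 kg

Alkalinity to add: (65 − 48) = 17 mg/L as CaCO₃ × 676,000 L = 11,490 g as CaCO₃.
Equivalents: 11,490 g ÷ 50 g/eq = 229.8 eq.
NaHCO₃ supplies 1 eq per mole → 229.8 mol.
Mass: 229.8 mol × 84 g/mol = 19,310 g.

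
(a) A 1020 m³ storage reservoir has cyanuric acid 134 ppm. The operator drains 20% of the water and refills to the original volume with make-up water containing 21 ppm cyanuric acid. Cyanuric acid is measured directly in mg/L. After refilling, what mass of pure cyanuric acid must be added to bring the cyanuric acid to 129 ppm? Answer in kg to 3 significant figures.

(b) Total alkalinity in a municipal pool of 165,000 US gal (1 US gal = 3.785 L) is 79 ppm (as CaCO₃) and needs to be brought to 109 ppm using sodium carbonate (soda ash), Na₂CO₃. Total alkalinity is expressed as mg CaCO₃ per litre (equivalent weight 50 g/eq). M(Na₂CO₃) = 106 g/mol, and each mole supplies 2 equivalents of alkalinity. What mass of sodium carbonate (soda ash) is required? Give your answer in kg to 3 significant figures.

(a) Volume: 1020 m³ = 1,020,000 L.
(a) After draining 20% and refilling: 134 × 0.80 + 21 × 0.20 = 111.4 ppm.
(a) Deficit to target: 129 − 111.4 = 17.6 mg/L.
(a) Mass: 17.6 mg/L × 1,020,000 L = 17,950 g cyanuric acid.

(b) Volume: 165,000 US gal × 3.785 L/gal = 624,525 L.
(b) Alkalinity to add: (109 − 79) = 30 mg/L as CaCO₃ × 624,525 L = 18,740 g as CaCO₃.
(b) Equivalents: 18,740 g ÷ 50 g/eq = 374.7 eq.
(b) Each mole of Na₂CO₃ supplies 2 eq, so 374.7 / 2 = 187.4 mol.
(b) Mass: 187.4 mol × 106 g/mol = 19,860 g.

(a) 18.0 kg; (b) 19.9 kg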